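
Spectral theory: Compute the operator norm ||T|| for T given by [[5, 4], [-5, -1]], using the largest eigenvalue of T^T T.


A^T A = [[50, 25], [25, 17]]
trace(A^T A) = 67, det(A^T A) = 225
discriminant = 67^2 - 4*225 = 3589
Largest eigenvalue of A^T A = (trace + sqrt(disc))/2 = 63.4541
||T|| = sqrt(63.4541) = 7.9658

7.9658


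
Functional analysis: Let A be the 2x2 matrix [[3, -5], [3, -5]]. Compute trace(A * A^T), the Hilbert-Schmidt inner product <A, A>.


trace(A * A^T) = sum of squares of all entries
= 3^2 + (-5)^2 + 3^2 + (-5)^2
= 9 + 25 + 9 + 25
= 68

68


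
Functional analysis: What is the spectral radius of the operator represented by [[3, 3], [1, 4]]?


For a 2x2 matrix, eigenvalues satisfy lambda^2 - (trace)*lambda + det = 0
trace = 3 + 4 = 7
det = 3*4 - 3*1 = 9
discriminant = 7^2 - 4*(9) = 13
spectral radius = max |eigenvalue| = 5.3028

5.3028


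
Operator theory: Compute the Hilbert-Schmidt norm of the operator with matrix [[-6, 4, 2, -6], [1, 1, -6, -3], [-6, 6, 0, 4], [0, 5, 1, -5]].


The Hilbert-Schmidt norm is sqrt(sum of squares of all entries).
Sum of squares = (-6)^2 + 4^2 + 2^2 + (-6)^2 + 1^2 + 1^2 + (-6)^2 + (-3)^2 + (-6)^2 + 6^2 + 0^2 + 4^2 + 0^2 + 5^2 + 1^2 + (-5)^2
= 36 + 16 + 4 + 36 + 1 + 1 + 36 + 9 + 36 + 36 + 0 + 16 + 0 + 25 + 1 + 25 = 278
||T||_HS = sqrt(278) = 16.6733

16.6733


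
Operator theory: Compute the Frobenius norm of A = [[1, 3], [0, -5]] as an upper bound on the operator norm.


||A||_F^2 = sum a_ij^2
= 1^2 + 3^2 + 0^2 + (-5)^2
= 1 + 9 + 0 + 25 = 35
||A||_F = sqrt(35) = 5.9161

5.9161


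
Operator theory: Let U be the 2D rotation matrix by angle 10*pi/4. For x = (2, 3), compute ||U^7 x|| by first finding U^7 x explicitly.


U is a rotation by theta = 10*pi/4
U^7 = rotation by 7*theta = 70*pi/4 = 6*pi/4 (mod 2*pi)
cos(6*pi/4) = 0.0000, sin(6*pi/4) = -1.0000
U^7 x = (0.0000 * 2 - -1.0000 * 3, -1.0000 * 2 + 0.0000 * 3)
= (3.0000, -2.0000)
||U^7 x|| = sqrt(3.0000^2 + (-2.0000)^2) = sqrt(13.0000) = 3.6056

3.6056


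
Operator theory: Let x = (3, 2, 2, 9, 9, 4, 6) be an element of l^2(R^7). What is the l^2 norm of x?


The l^2 norm = (sum |x_i|^2)^(1/2)
Sum of 2th powers = 9 + 4 + 4 + 81 + 81 + 16 + 36 = 231
||x||_2 = (231)^(1/2) = 15.1987

15.1987


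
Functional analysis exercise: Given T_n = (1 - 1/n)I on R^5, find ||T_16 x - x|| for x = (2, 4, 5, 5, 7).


T_16 x - x = (1 - 1/16)x - x = -x/16
||x|| = sqrt(119) = 10.9087
||T_16 x - x|| = ||x||/16 = 10.9087/16 = 0.6818

0.6818


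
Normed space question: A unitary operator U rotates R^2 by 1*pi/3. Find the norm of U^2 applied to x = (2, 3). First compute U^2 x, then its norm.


U is a rotation by theta = 1*pi/3
U^2 = rotation by 2*theta = 2*pi/3
cos(2*pi/3) = -0.5000, sin(2*pi/3) = 0.8660
U^2 x = (-0.5000 * 2 - 0.8660 * 3, 0.8660 * 2 + -0.5000 * 3)
= (-3.5981, 0.2321)
||U^2 x|| = sqrt((-3.5981)^2 + 0.2321^2) = sqrt(13.0000) = 3.6056

3.6056


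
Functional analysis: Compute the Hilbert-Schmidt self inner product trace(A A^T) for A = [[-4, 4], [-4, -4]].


trace(A * A^T) = sum of squares of all entries
= (-4)^2 + 4^2 + (-4)^2 + (-4)^2
= 16 + 16 + 16 + 16
= 64

64


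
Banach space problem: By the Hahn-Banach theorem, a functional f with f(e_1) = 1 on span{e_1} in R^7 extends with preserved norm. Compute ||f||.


The norm of f is given by ||f|| = sup_{||x||=1} |f(x)|.
On span{e_1}, ||e_1|| = 1, so ||f|| = |f(e_1)| / ||e_1||
= |1| / 1 = 1.0000

1.0000


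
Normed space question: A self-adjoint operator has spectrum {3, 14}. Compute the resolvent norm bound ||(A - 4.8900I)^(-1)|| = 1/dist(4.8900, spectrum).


dist(4.8900, {3, 14}) = min(|4.8900 - 3|, |4.8900 - 14|)
= min(1.8900, 9.1100) = 1.8900
Resolvent bound = 1/1.8900 = 0.5291

0.5291


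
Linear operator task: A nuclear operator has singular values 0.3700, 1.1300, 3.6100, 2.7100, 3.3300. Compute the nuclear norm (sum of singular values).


The nuclear norm is the sum of all singular values.
||T||_1 = 0.3700 + 1.1300 + 3.6100 + 2.7100 + 3.3300
= 11.1500

11.1500


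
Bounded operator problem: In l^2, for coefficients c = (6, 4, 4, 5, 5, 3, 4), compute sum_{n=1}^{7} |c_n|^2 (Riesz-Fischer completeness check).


sum |c_n|^2 = 6^2 + 4^2 + 4^2 + 5^2 + 5^2 + 3^2 + 4^2
= 36 + 16 + 16 + 25 + 25 + 9 + 16
= 143

143


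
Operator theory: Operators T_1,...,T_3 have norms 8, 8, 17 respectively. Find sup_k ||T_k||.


By the Uniform Boundedness Principle, the supremum of norms is finite.
sup_k ||T_k|| = max(8, 8, 17) = 17

17


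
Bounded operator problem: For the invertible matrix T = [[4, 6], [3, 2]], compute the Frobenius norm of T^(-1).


det(T) = 4*2 - 6*3 = -10
T^(-1) = (1/-10) * [[2, -6], [-3, 4]] = [[-0.2000, 0.6000], [0.3000, -0.4000]]
||T^(-1)||_F^2 = (-0.2000)^2 + 0.6000^2 + 0.3000^2 + (-0.4000)^2 = 0.6500
||T^(-1)||_F = sqrt(0.6500) = 0.8062

0.8062


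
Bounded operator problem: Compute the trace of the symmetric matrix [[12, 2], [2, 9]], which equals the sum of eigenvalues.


For a self-adjoint (symmetric) matrix, the eigenvalues are real.
The sum of eigenvalues equals the trace of the matrix.
trace = 12 + 9 = 21

21


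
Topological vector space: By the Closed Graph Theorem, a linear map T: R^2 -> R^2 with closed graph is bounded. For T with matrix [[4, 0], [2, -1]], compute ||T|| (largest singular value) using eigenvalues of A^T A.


A^T A = [[20, -2], [-2, 1]]
trace(A^T A) = 21, det(A^T A) = 16
discriminant = 21^2 - 4*16 = 377
Largest eigenvalue of A^T A = (trace + sqrt(disc))/2 = 20.2082
||T|| = sqrt(20.2082) = 4.4954

4.4954


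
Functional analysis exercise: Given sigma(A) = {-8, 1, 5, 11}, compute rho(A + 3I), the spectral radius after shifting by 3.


Spectrum of A + 3I = {-5, 4, 8, 14}
Spectral radius = max |lambda| over the shifted spectrum
= max(5, 4, 8, 14) = 14

14


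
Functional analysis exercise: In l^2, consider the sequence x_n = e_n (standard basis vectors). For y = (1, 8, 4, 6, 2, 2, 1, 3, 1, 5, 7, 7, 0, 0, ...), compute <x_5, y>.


x_5 = e_5 is the standard basis vector with 1 in position 5.
<x_5, y> = y_5 = 2
As n -> infinity, <x_n, y> -> 0, confirming weak convergence of (x_n) to 0.

2


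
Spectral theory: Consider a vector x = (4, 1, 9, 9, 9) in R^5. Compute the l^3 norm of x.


The l^3 norm = (sum |x_i|^3)^(1/3)
Sum of 3th powers = 64 + 1 + 729 + 729 + 729 = 2252
||x||_3 = (2252)^(1/3) = 13.1076

13.1076


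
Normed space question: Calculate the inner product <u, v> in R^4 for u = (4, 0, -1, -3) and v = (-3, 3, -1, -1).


Computing the standard inner product <u, v> = sum u_i * v_i
= 4*-3 + 0*3 + -1*-1 + -3*-1
= -12 + 0 + 1 + 3
= -8

-8


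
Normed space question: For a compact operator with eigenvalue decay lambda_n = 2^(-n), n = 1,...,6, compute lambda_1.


The eigenvalue formula gives lambda_1 = 1/2^1
= 1/2
= 0.5000

0.5000


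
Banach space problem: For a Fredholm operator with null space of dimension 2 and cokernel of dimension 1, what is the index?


The Fredholm index is defined as ind(T) = dim(ker T) - dim(coker T)
= 2 - 1
= 1

1


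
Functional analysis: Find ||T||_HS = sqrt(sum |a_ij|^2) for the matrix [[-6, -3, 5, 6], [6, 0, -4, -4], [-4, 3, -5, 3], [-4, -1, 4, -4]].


The Hilbert-Schmidt norm is sqrt(sum of squares of all entries).
Sum of squares = (-6)^2 + (-3)^2 + 5^2 + 6^2 + 6^2 + 0^2 + (-4)^2 + (-4)^2 + (-4)^2 + 3^2 + (-5)^2 + 3^2 + (-4)^2 + (-1)^2 + 4^2 + (-4)^2
= 36 + 9 + 25 + 36 + 36 + 0 + 16 + 16 + 16 + 9 + 25 + 9 + 16 + 1 + 16 + 16 = 282
||T||_HS = sqrt(282) = 16.7929

16.7929


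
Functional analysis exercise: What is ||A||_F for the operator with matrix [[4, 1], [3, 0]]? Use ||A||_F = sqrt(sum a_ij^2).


||A||_F^2 = sum a_ij^2
= 4^2 + 1^2 + 3^2 + 0^2
= 16 + 1 + 9 + 0 = 26
||A||_F = sqrt(26) = 5.0990

5.0990


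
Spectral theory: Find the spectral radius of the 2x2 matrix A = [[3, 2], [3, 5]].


For a 2x2 matrix, eigenvalues satisfy lambda^2 - (trace)*lambda + det = 0
trace = 3 + 5 = 8
det = 3*5 - 2*3 = 9
discriminant = 8^2 - 4*(9) = 28
spectral radius = max |eigenvalue| = 6.6458

6.6458


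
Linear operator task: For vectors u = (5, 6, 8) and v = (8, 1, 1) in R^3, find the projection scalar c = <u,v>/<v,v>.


Computing <u,v> = 5*8 + 6*1 + 8*1 = 54
Computing <v,v> = 8^2 + 1^2 + 1^2 = 66
Projection coefficient = 54/66 = 0.8182

0.8182


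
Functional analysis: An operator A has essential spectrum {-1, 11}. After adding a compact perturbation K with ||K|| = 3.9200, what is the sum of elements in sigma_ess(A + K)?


By Weyl's theorem, the essential spectrum is invariant under compact perturbations.
sigma_ess(A + K) = sigma_ess(A) = {-1, 11}
Sum = -1 + 11 = 10

10


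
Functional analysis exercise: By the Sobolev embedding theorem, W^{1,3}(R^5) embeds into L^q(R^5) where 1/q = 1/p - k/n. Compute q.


Using the Sobolev embedding formula: 1/q = 1/p - k/n
1/q = 1/3 - 1/5 = 2/15
q = 1/(2/15) = 15/2 = 7.5000

7.5000


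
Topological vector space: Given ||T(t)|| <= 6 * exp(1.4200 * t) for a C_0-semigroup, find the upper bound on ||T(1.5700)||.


||T(1.5700)|| <= 6 * exp(1.4200 * 1.5700)
= 6 * exp(2.2294)
= 6 * 9.2943
= 55.7657

55.7657


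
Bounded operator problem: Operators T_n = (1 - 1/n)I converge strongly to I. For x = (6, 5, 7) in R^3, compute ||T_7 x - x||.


T_7 x - x = (1 - 1/7)x - x = -x/7
||x|| = sqrt(110) = 10.4881
||T_7 x - x|| = ||x||/7 = 10.4881/7 = 1.4983

1.4983


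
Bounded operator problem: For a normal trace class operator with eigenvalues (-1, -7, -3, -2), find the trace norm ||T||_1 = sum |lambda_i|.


For a normal operator, singular values equal |eigenvalues|.
Trace norm = sum |lambda_i| = 1 + 7 + 3 + 2
= 13

13


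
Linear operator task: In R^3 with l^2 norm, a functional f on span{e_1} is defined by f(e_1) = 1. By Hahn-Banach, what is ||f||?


The norm of f is given by ||f|| = sup_{||x||=1} |f(x)|.
On span{e_1}, ||e_1|| = 1, so ||f|| = |f(e_1)| / ||e_1||
= |1| / 1 = 1.0000

1.0000


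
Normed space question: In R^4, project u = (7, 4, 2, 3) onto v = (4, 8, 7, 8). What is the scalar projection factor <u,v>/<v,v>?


Computing <u,v> = 7*4 + 4*8 + 2*7 + 3*8 = 98
Computing <v,v> = 4^2 + 8^2 + 7^2 + 8^2 = 193
Projection coefficient = 98/193 = 0.5078

0.5078


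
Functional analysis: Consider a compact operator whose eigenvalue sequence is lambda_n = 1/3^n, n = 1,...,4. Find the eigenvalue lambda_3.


The eigenvalue formula gives lambda_3 = 1/3^3
= 1/27
= 0.0370

0.0370


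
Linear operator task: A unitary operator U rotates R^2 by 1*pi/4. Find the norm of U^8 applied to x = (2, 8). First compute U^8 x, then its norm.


U is a rotation by theta = 1*pi/4
U^8 = rotation by 8*theta = 8*pi/4 = 0*pi/4 (mod 2*pi)
cos(0*pi/4) = 1.0000, sin(0*pi/4) = 0.0000
U^8 x = (1.0000 * 2 - 0.0000 * 8, 0.0000 * 2 + 1.0000 * 8)
= (2.0000, 8.0000)
||U^8 x|| = sqrt(2.0000^2 + 8.0000^2) = sqrt(68.0000) = 8.2462

8.2462


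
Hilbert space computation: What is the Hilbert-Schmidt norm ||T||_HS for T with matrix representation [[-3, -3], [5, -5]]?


The Hilbert-Schmidt norm is sqrt(sum of squares of all entries).
Sum of squares = (-3)^2 + (-3)^2 + 5^2 + (-5)^2
= 9 + 9 + 25 + 25 = 68
||T||_HS = sqrt(68) = 8.2462

8.2462


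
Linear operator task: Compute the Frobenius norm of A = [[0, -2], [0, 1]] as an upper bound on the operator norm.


||A||_F^2 = sum a_ij^2
= 0^2 + (-2)^2 + 0^2 + 1^2
= 0 + 4 + 0 + 1 = 5
||A||_F = sqrt(5) = 2.2361

2.2361


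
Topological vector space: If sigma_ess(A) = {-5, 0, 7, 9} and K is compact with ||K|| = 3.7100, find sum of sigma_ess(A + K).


By Weyl's theorem, the essential spectrum is invariant under compact perturbations.
sigma_ess(A + K) = sigma_ess(A) = {-5, 0, 7, 9}
Sum = -5 + 0 + 7 + 9 = 11

11


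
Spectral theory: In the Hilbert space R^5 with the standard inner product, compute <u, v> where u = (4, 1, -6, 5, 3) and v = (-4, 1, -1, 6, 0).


Computing the standard inner product <u, v> = sum u_i * v_i
= 4*-4 + 1*1 + -6*-1 + 5*6 + 3*0
= -16 + 1 + 6 + 30 + 0
= 21

21


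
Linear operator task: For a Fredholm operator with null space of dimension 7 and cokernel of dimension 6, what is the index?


The Fredholm index is defined as ind(T) = dim(ker T) - dim(coker T)
= 7 - 6
= 1

1


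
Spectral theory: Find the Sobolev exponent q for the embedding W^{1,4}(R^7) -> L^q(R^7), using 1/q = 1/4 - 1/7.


Using the Sobolev embedding formula: 1/q = 1/p - k/n
1/q = 1/4 - 1/7 = 3/28
q = 1/(3/28) = 28/3 = 9.3333

9.3333


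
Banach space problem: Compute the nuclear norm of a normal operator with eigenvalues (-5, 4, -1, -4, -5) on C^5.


For a normal operator, singular values equal |eigenvalues|.
Trace norm = sum |lambda_i| = 5 + 4 + 1 + 4 + 5
= 19

19


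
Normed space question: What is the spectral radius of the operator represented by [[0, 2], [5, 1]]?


For a 2x2 matrix, eigenvalues satisfy lambda^2 - (trace)*lambda + det = 0
trace = 0 + 1 = 1
det = 0*1 - 2*5 = -10
discriminant = 1^2 - 4*(-10) = 41
spectral radius = max |eigenvalue| = 3.7016

3.7016


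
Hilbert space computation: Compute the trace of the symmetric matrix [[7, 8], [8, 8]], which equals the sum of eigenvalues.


For a self-adjoint (symmetric) matrix, the eigenvalues are real.
The sum of eigenvalues equals the trace of the matrix.
trace = 7 + 8 = 15

15


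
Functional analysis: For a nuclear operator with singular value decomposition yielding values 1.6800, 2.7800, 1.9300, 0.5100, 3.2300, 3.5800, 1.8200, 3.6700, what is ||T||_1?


The nuclear norm is the sum of all singular values.
||T||_1 = 1.6800 + 2.7800 + 1.9300 + 0.5100 + 3.2300 + 3.5800 + 1.8200 + 3.6700
= 19.2000

19.2000


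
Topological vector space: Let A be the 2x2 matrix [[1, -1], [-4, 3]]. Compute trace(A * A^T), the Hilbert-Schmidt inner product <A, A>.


trace(A * A^T) = sum of squares of all entries
= 1^2 + (-1)^2 + (-4)^2 + 3^2
= 1 + 1 + 16 + 9
= 27

27


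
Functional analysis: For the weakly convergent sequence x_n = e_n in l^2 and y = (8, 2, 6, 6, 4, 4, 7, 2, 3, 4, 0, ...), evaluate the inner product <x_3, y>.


x_3 = e_3 is the standard basis vector with 1 in position 3.
<x_3, y> = y_3 = 6
As n -> infinity, <x_n, y> -> 0, confirming weak convergence of (x_n) to 0.

6


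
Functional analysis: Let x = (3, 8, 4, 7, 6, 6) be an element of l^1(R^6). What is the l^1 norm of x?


The l^1 norm equals the sum of absolute values of all components.
||x||_1 = 3 + 8 + 4 + 7 + 6 + 6
= 34

34.0000


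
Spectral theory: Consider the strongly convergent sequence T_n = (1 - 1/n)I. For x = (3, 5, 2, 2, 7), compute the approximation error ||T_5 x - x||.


T_5 x - x = (1 - 1/5)x - x = -x/5
||x|| = sqrt(91) = 9.5394
||T_5 x - x|| = ||x||/5 = 9.5394/5 = 1.9079

1.9079


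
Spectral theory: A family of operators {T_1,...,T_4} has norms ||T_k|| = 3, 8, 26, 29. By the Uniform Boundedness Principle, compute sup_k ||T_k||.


By the Uniform Boundedness Principle, the supremum of norms is finite.
sup_k ||T_k|| = max(3, 8, 26, 29) = 29

29


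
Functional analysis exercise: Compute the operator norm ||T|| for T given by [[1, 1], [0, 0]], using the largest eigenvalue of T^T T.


A^T A = [[1, 1], [1, 1]]
trace(A^T A) = 2, det(A^T A) = 0
discriminant = 2^2 - 4*0 = 4
Largest eigenvalue of A^T A = (trace + sqrt(disc))/2 = 2.0000
||T|| = sqrt(2.0000) = 1.4142

1.4142


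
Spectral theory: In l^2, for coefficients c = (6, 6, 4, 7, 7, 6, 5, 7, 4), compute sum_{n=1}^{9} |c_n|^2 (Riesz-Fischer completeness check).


sum |c_n|^2 = 6^2 + 6^2 + 4^2 + 7^2 + 7^2 + 6^2 + 5^2 + 7^2 + 4^2
= 36 + 36 + 16 + 49 + 49 + 36 + 25 + 49 + 16
= 312

312


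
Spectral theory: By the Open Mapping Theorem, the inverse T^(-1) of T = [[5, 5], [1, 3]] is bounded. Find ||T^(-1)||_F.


det(T) = 5*3 - 5*1 = 10
T^(-1) = (1/10) * [[3, -5], [-1, 5]] = [[0.3000, -0.5000], [-0.1000, 0.5000]]
||T^(-1)||_F^2 = 0.3000^2 + (-0.5000)^2 + (-0.1000)^2 + 0.5000^2 = 0.6000
||T^(-1)||_F = sqrt(0.6000) = 0.7746

0.7746


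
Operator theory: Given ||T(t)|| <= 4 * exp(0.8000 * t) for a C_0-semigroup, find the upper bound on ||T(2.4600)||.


||T(2.4600)|| <= 4 * exp(0.8000 * 2.4600)
= 4 * exp(1.9680)
= 4 * 7.1563
= 28.6254

28.6254


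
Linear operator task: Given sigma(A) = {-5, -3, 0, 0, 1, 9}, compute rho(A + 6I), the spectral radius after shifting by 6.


Spectrum of A + 6I = {1, 3, 6, 6, 7, 15}
Spectral radius = max |lambda| over the shifted spectrum
= max(1, 3, 6, 6, 7, 15) = 15

15


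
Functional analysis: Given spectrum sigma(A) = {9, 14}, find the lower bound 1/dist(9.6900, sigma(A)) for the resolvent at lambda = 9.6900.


dist(9.6900, {9, 14}) = min(|9.6900 - 9|, |9.6900 - 14|)
= min(0.6900, 4.3100) = 0.6900
Resolvent bound = 1/0.6900 = 1.4493

1.4493


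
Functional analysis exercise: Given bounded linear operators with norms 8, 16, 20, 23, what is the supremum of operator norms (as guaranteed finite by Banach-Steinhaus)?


By the Uniform Boundedness Principle, the supremum of norms is finite.
sup_k ||T_k|| = max(8, 16, 20, 23) = 23

23


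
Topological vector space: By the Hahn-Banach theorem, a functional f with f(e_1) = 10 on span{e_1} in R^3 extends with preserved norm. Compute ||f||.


The norm of f is given by ||f|| = sup_{||x||=1} |f(x)|.
On span{e_1}, ||e_1|| = 1, so ||f|| = |f(e_1)| / ||e_1||
= |10| / 1 = 10.0000

10.0000


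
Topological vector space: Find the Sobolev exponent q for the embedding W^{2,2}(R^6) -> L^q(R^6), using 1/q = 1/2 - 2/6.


Using the Sobolev embedding formula: 1/q = 1/p - k/n
1/q = 1/2 - 2/6 = 1/6
q = 1/(1/6) = 6

6.0000


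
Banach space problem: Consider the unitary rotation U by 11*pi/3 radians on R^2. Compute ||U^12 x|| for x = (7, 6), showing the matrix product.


U is a rotation by theta = 11*pi/3
U^12 = rotation by 12*theta = 132*pi/3 = 0*pi/3 (mod 2*pi)
cos(0*pi/3) = 1.0000, sin(0*pi/3) = 0.0000
U^12 x = (1.0000 * 7 - 0.0000 * 6, 0.0000 * 7 + 1.0000 * 6)
= (7.0000, 6.0000)
||U^12 x|| = sqrt(7.0000^2 + 6.0000^2) = sqrt(85.0000) = 9.2195

9.2195


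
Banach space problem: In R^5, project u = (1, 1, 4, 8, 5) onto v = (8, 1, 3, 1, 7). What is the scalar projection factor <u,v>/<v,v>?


Computing <u,v> = 1*8 + 1*1 + 4*3 + 8*1 + 5*7 = 64
Computing <v,v> = 8^2 + 1^2 + 3^2 + 1^2 + 7^2 = 124
Projection coefficient = 64/124 = 0.5161

0.5161


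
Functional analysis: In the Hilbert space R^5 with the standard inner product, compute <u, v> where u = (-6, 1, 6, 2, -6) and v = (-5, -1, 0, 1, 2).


Computing the standard inner product <u, v> = sum u_i * v_i
= -6*-5 + 1*-1 + 6*0 + 2*1 + -6*2
= 30 + -1 + 0 + 2 + -12
= 19

19


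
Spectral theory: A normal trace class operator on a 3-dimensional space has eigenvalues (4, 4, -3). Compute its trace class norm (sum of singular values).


For a normal operator, singular values equal |eigenvalues|.
Trace norm = sum |lambda_i| = 4 + 4 + 3
= 11

11


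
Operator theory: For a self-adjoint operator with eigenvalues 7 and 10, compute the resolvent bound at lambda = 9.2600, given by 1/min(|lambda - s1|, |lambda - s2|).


dist(9.2600, {7, 10}) = min(|9.2600 - 7|, |9.2600 - 10|)
= min(2.2600, 0.7400) = 0.7400
Resolvent bound = 1/0.7400 = 1.3514

1.3514


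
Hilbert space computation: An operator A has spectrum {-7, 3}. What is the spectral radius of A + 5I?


Spectrum of A + 5I = {-2, 8}
Spectral radius = max |lambda| over the shifted spectrum
= max(2, 8) = 8

8


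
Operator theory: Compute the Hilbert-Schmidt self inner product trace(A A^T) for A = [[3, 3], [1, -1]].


trace(A * A^T) = sum of squares of all entries
= 3^2 + 3^2 + 1^2 + (-1)^2
= 9 + 9 + 1 + 1
= 20

20


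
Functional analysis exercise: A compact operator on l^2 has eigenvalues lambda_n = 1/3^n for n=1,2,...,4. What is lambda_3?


The eigenvalue formula gives lambda_3 = 1/3^3
= 1/27
= 0.0370

0.0370


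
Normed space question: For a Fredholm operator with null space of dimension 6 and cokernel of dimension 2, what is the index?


The Fredholm index is defined as ind(T) = dim(ker T) - dim(coker T)
= 6 - 2
= 4

4


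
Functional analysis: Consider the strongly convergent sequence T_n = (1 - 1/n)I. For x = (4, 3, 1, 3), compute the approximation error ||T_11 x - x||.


T_11 x - x = (1 - 1/11)x - x = -x/11
||x|| = sqrt(35) = 5.9161
||T_11 x - x|| = ||x||/11 = 5.9161/11 = 0.5378

0.5378


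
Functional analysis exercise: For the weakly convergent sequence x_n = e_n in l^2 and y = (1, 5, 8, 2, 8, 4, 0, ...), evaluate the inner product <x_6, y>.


x_6 = e_6 is the standard basis vector with 1 in position 6.
<x_6, y> = y_6 = 4
As n -> infinity, <x_n, y> -> 0, confirming weak convergence of (x_n) to 0.

4


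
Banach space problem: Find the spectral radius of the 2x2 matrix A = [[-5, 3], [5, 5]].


For a 2x2 matrix, eigenvalues satisfy lambda^2 - (trace)*lambda + det = 0
trace = -5 + 5 = 0
det = -5*5 - 3*5 = -40
discriminant = 0^2 - 4*(-40) = 160
spectral radius = max |eigenvalue| = 6.3246

6.3246


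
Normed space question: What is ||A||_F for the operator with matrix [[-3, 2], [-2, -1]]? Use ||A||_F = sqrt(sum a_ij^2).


||A||_F^2 = sum a_ij^2
= (-3)^2 + 2^2 + (-2)^2 + (-1)^2
= 9 + 4 + 4 + 1 = 18
||A||_F = sqrt(18) = 4.2426

4.2426


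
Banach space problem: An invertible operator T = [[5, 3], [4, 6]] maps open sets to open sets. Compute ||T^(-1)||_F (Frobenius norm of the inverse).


det(T) = 5*6 - 3*4 = 18
T^(-1) = (1/18) * [[6, -3], [-4, 5]] = [[0.3333, -0.1667], [-0.2222, 0.2778]]
||T^(-1)||_F^2 = 0.3333^2 + (-0.1667)^2 + (-0.2222)^2 + 0.2778^2 = 0.2654
||T^(-1)||_F = sqrt(0.2654) = 0.5152

0.5152


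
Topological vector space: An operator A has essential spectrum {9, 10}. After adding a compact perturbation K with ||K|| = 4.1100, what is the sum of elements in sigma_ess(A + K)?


By Weyl's theorem, the essential spectrum is invariant under compact perturbations.
sigma_ess(A + K) = sigma_ess(A) = {9, 10}
Sum = 9 + 10 = 19

19


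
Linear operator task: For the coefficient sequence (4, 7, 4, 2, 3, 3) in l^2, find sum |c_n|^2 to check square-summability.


sum |c_n|^2 = 4^2 + 7^2 + 4^2 + 2^2 + 3^2 + 3^2
= 16 + 49 + 16 + 4 + 9 + 9
= 103

103


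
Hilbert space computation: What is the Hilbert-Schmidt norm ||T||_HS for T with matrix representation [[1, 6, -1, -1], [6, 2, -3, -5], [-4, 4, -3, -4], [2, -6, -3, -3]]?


The Hilbert-Schmidt norm is sqrt(sum of squares of all entries).
Sum of squares = 1^2 + 6^2 + (-1)^2 + (-1)^2 + 6^2 + 2^2 + (-3)^2 + (-5)^2 + (-4)^2 + 4^2 + (-3)^2 + (-4)^2 + 2^2 + (-6)^2 + (-3)^2 + (-3)^2
= 1 + 36 + 1 + 1 + 36 + 4 + 9 + 25 + 16 + 16 + 9 + 16 + 4 + 36 + 9 + 9 = 228
||T||_HS = sqrt(228) = 15.0997

15.0997


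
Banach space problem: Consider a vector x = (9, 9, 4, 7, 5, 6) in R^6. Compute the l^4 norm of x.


The l^4 norm = (sum |x_i|^4)^(1/4)
Sum of 4th powers = 6561 + 6561 + 256 + 2401 + 625 + 1296 = 17700
||x||_4 = (17700)^(1/4) = 11.5344

11.5344


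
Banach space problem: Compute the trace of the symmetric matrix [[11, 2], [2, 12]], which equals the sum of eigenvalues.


For a self-adjoint (symmetric) matrix, the eigenvalues are real.
The sum of eigenvalues equals the trace of the matrix.
trace = 11 + 12 = 23

23


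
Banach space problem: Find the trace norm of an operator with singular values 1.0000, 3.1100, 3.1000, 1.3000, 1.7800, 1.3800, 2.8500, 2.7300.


The nuclear norm is the sum of all singular values.
||T||_1 = 1.0000 + 3.1100 + 3.1000 + 1.3000 + 1.7800 + 1.3800 + 2.8500 + 2.7300
= 17.2500

17.2500


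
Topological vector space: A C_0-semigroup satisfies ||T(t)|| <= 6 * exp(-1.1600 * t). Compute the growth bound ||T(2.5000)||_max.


||T(2.5000)|| <= 6 * exp(-1.1600 * 2.5000)
= 6 * exp(-2.9000)
= 6 * 0.0550
= 0.3301

0.3301


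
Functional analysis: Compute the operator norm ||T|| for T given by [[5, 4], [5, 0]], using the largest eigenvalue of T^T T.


A^T A = [[50, 20], [20, 16]]
trace(A^T A) = 66, det(A^T A) = 400
discriminant = 66^2 - 4*400 = 2756
Largest eigenvalue of A^T A = (trace + sqrt(disc))/2 = 59.2488
||T|| = sqrt(59.2488) = 7.6973

7.6973


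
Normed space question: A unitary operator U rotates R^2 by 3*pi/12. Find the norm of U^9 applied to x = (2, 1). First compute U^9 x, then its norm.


U is a rotation by theta = 3*pi/12
U^9 = rotation by 9*theta = 27*pi/12 = 3*pi/12 (mod 2*pi)
cos(3*pi/12) = 0.7071, sin(3*pi/12) = 0.7071
U^9 x = (0.7071 * 2 - 0.7071 * 1, 0.7071 * 2 + 0.7071 * 1)
= (0.7071, 2.1213)
||U^9 x|| = sqrt(0.7071^2 + 2.1213^2) = sqrt(5.0000) = 2.2361

2.2361


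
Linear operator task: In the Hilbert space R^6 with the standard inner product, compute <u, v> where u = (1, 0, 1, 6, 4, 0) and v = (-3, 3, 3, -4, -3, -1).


Computing the standard inner product <u, v> = sum u_i * v_i
= 1*-3 + 0*3 + 1*3 + 6*-4 + 4*-3 + 0*-1
= -3 + 0 + 3 + -24 + -12 + 0
= -36

-36


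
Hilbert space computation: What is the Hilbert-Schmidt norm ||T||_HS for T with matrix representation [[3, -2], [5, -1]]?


The Hilbert-Schmidt norm is sqrt(sum of squares of all entries).
Sum of squares = 3^2 + (-2)^2 + 5^2 + (-1)^2
= 9 + 4 + 25 + 1 = 39
||T||_HS = sqrt(39) = 6.2450

6.2450


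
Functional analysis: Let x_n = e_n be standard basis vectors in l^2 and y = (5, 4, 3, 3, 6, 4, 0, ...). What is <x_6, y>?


x_6 = e_6 is the standard basis vector with 1 in position 6.
<x_6, y> = y_6 = 4
As n -> infinity, <x_n, y> -> 0, confirming weak convergence of (x_n) to 0.

4


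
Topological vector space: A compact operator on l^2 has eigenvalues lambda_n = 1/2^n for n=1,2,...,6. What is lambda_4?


The eigenvalue formula gives lambda_4 = 1/2^4
= 1/16
= 0.0625

0.0625


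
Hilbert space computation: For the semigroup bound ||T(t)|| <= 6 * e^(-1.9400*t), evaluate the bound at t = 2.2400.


||T(2.2400)|| <= 6 * exp(-1.9400 * 2.2400)
= 6 * exp(-4.3456)
= 6 * 0.0130
= 0.0778

0.0778


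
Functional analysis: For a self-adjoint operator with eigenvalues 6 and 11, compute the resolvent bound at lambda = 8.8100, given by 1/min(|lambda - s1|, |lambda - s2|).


dist(8.8100, {6, 11}) = min(|8.8100 - 6|, |8.8100 - 11|)
= min(2.8100, 2.1900) = 2.1900
Resolvent bound = 1/2.1900 = 0.4566

0.4566


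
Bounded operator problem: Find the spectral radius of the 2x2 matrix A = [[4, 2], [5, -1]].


For a 2x2 matrix, eigenvalues satisfy lambda^2 - (trace)*lambda + det = 0
trace = 4 + -1 = 3
det = 4*-1 - 2*5 = -14
discriminant = 3^2 - 4*(-14) = 65
spectral radius = max |eigenvalue| = 5.5311

5.5311


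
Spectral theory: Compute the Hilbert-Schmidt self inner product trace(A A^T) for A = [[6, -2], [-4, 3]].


trace(A * A^T) = sum of squares of all entries
= 6^2 + (-2)^2 + (-4)^2 + 3^2
= 36 + 4 + 16 + 9
= 65

65


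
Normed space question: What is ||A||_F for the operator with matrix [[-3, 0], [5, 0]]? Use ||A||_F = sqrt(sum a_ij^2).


||A||_F^2 = sum a_ij^2
= (-3)^2 + 0^2 + 5^2 + 0^2
= 9 + 0 + 25 + 0 = 34
||A||_F = sqrt(34) = 5.8310

5.8310


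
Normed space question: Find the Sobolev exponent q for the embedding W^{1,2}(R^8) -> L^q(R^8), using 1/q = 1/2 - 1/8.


Using the Sobolev embedding formula: 1/q = 1/p - k/n
1/q = 1/2 - 1/8 = 3/8
q = 1/(3/8) = 8/3 = 2.6667

2.6667


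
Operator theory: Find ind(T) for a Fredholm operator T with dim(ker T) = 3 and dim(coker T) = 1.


The Fredholm index is defined as ind(T) = dim(ker T) - dim(coker T)
= 3 - 1
= 2

2


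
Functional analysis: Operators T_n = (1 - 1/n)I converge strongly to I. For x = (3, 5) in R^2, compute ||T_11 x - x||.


T_11 x - x = (1 - 1/11)x - x = -x/11
||x|| = sqrt(34) = 5.8310
||T_11 x - x|| = ||x||/11 = 5.8310/11 = 0.5301

0.5301


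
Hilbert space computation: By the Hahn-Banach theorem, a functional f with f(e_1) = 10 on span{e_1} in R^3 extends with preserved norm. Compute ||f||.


The norm of f is given by ||f|| = sup_{||x||=1} |f(x)|.
On span{e_1}, ||e_1|| = 1, so ||f|| = |f(e_1)| / ||e_1||
= |10| / 1 = 10.0000

10.0000


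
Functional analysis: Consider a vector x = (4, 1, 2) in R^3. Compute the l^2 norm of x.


The l^2 norm = (sum |x_i|^2)^(1/2)
Sum of 2th powers = 16 + 1 + 4 = 21
||x||_2 = (21)^(1/2) = 4.5826

4.5826


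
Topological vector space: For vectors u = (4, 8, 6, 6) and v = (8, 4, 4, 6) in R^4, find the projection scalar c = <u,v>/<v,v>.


Computing <u,v> = 4*8 + 8*4 + 6*4 + 6*6 = 124
Computing <v,v> = 8^2 + 4^2 + 4^2 + 6^2 = 132
Projection coefficient = 124/132 = 0.9394

0.9394


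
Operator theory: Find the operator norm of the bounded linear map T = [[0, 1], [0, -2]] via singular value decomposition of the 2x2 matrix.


A^T A = [[0, 0], [0, 5]]
trace(A^T A) = 5, det(A^T A) = 0
discriminant = 5^2 - 4*0 = 25
Largest eigenvalue of A^T A = (trace + sqrt(disc))/2 = 5.0000
||T|| = sqrt(5.0000) = 2.2361

2.2361


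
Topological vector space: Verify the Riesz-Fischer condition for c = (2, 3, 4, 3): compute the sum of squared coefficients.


sum |c_n|^2 = 2^2 + 3^2 + 4^2 + 3^2
= 4 + 9 + 16 + 9
= 38

38


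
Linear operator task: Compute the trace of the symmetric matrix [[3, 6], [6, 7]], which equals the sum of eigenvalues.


For a self-adjoint (symmetric) matrix, the eigenvalues are real.
The sum of eigenvalues equals the trace of the matrix.
trace = 3 + 7 = 10

10


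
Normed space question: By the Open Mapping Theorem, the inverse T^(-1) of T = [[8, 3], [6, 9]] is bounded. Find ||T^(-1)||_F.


det(T) = 8*9 - 3*6 = 54
T^(-1) = (1/54) * [[9, -3], [-6, 8]] = [[0.1667, -0.0556], [-0.1111, 0.1481]]
||T^(-1)||_F^2 = 0.1667^2 + (-0.0556)^2 + (-0.1111)^2 + 0.1481^2 = 0.0652
||T^(-1)||_F = sqrt(0.0652) = 0.2553

0.2553


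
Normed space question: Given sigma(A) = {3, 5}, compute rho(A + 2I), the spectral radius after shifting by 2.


Spectrum of A + 2I = {5, 7}
Spectral radius = max |lambda| over the shifted spectrum
= max(5, 7) = 7

7


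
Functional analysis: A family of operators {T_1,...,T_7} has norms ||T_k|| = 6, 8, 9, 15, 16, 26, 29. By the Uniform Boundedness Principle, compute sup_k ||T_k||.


By the Uniform Boundedness Principle, the supremum of norms is finite.
sup_k ||T_k|| = max(6, 8, 9, 15, 16, 26, 29) = 29

29


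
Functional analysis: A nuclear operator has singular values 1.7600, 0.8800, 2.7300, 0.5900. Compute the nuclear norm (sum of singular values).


The nuclear norm is the sum of all singular values.
||T||_1 = 1.7600 + 0.8800 + 2.7300 + 0.5900
= 5.9600

5.9600


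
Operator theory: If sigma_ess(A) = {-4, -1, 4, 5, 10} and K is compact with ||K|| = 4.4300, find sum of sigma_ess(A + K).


By Weyl's theorem, the essential spectrum is invariant under compact perturbations.
sigma_ess(A + K) = sigma_ess(A) = {-4, -1, 4, 5, 10}
Sum = -4 + -1 + 4 + 5 + 10 = 14

14


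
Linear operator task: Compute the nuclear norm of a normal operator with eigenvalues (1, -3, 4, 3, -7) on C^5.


For a normal operator, singular values equal |eigenvalues|.
Trace norm = sum |lambda_i| = 1 + 3 + 4 + 3 + 7
= 18

18


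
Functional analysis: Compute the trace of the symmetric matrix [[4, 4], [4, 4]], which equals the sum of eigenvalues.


For a self-adjoint (symmetric) matrix, the eigenvalues are real.
The sum of eigenvalues equals the trace of the matrix.
trace = 4 + 4 = 8

8


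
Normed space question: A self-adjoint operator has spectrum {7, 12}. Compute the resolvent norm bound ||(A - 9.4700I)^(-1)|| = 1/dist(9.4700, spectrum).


dist(9.4700, {7, 12}) = min(|9.4700 - 7|, |9.4700 - 12|)
= min(2.4700, 2.5300) = 2.4700
Resolvent bound = 1/2.4700 = 0.4049

0.4049


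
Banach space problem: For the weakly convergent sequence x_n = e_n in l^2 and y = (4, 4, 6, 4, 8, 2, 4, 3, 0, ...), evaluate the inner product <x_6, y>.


x_6 = e_6 is the standard basis vector with 1 in position 6.
<x_6, y> = y_6 = 2
As n -> infinity, <x_n, y> -> 0, confirming weak convergence of (x_n) to 0.

2


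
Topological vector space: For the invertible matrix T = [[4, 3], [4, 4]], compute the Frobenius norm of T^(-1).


det(T) = 4*4 - 3*4 = 4
T^(-1) = (1/4) * [[4, -3], [-4, 4]] = [[1.0000, -0.7500], [-1.0000, 1.0000]]
||T^(-1)||_F^2 = 1.0000^2 + (-0.7500)^2 + (-1.0000)^2 + 1.0000^2 = 3.5625
||T^(-1)||_F = sqrt(3.5625) = 1.8875

1.8875


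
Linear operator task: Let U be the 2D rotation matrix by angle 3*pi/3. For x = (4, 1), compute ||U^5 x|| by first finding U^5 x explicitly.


U is a rotation by theta = 3*pi/3
U^5 = rotation by 5*theta = 15*pi/3 = 3*pi/3 (mod 2*pi)
cos(3*pi/3) = -1.0000, sin(3*pi/3) = 0.0000
U^5 x = (-1.0000 * 4 - 0.0000 * 1, 0.0000 * 4 + -1.0000 * 1)
= (-4.0000, -1.0000)
||U^5 x|| = sqrt((-4.0000)^2 + (-1.0000)^2) = sqrt(17.0000) = 4.1231

4.1231


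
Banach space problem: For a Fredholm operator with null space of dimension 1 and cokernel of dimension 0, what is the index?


The Fredholm index is defined as ind(T) = dim(ker T) - dim(coker T)
= 1 - 0
= 1

1


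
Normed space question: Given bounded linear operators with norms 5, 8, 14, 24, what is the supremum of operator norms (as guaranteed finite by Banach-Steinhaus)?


By the Uniform Boundedness Principle, the supremum of norms is finite.
sup_k ||T_k|| = max(5, 8, 14, 24) = 24

24


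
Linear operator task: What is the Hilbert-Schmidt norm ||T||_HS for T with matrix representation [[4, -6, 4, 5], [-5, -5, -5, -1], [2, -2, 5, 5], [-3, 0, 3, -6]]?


The Hilbert-Schmidt norm is sqrt(sum of squares of all entries).
Sum of squares = 4^2 + (-6)^2 + 4^2 + 5^2 + (-5)^2 + (-5)^2 + (-5)^2 + (-1)^2 + 2^2 + (-2)^2 + 5^2 + 5^2 + (-3)^2 + 0^2 + 3^2 + (-6)^2
= 16 + 36 + 16 + 25 + 25 + 25 + 25 + 1 + 4 + 4 + 25 + 25 + 9 + 0 + 9 + 36 = 281
||T||_HS = sqrt(281) = 16.7631

16.7631


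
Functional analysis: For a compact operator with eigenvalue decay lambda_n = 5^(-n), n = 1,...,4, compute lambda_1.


The eigenvalue formula gives lambda_1 = 1/5^1
= 1/5
= 0.2000

0.2000


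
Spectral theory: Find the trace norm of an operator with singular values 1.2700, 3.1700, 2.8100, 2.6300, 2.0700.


The nuclear norm is the sum of all singular values.
||T||_1 = 1.2700 + 3.1700 + 2.8100 + 2.6300 + 2.0700
= 11.9500

11.9500


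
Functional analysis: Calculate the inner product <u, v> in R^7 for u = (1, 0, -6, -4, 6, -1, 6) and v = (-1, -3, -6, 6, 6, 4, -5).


Computing the standard inner product <u, v> = sum u_i * v_i
= 1*-1 + 0*-3 + -6*-6 + -4*6 + 6*6 + -1*4 + 6*-5
= -1 + 0 + 36 + -24 + 36 + -4 + -30
= 13

13


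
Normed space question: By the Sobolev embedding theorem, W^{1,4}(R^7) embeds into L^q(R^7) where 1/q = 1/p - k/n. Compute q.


Using the Sobolev embedding formula: 1/q = 1/p - k/n
1/q = 1/4 - 1/7 = 3/28
q = 1/(3/28) = 28/3 = 9.3333

9.3333


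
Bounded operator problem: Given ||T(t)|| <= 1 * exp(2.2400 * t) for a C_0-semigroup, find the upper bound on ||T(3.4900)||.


||T(3.4900)|| <= 1 * exp(2.2400 * 3.4900)
= 1 * exp(7.8176)
= 1 * 2483.9368
= 2483.9368

2483.9368


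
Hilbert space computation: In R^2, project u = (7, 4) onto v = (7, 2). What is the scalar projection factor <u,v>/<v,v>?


Computing <u,v> = 7*7 + 4*2 = 57
Computing <v,v> = 7^2 + 2^2 = 53
Projection coefficient = 57/53 = 1.0755

1.0755


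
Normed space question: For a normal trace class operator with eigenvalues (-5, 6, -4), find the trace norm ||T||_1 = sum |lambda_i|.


For a normal operator, singular values equal |eigenvalues|.
Trace norm = sum |lambda_i| = 5 + 6 + 4
= 15

15


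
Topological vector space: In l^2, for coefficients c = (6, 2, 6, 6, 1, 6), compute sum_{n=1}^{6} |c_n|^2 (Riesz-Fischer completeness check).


sum |c_n|^2 = 6^2 + 2^2 + 6^2 + 6^2 + 1^2 + 6^2
= 36 + 4 + 36 + 36 + 1 + 36
= 149

149


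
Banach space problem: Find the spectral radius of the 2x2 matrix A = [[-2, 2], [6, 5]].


For a 2x2 matrix, eigenvalues satisfy lambda^2 - (trace)*lambda + det = 0
trace = -2 + 5 = 3
det = -2*5 - 2*6 = -22
discriminant = 3^2 - 4*(-22) = 97
spectral radius = max |eigenvalue| = 6.4244

6.4244


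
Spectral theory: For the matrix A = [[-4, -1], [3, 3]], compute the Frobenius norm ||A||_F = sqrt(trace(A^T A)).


||A||_F^2 = sum a_ij^2
= (-4)^2 + (-1)^2 + 3^2 + 3^2
= 16 + 1 + 9 + 9 = 35
||A||_F = sqrt(35) = 5.9161

5.9161


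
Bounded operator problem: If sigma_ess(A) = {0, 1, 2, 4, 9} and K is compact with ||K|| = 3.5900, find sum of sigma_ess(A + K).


By Weyl's theorem, the essential spectrum is invariant under compact perturbations.
sigma_ess(A + K) = sigma_ess(A) = {0, 1, 2, 4, 9}
Sum = 0 + 1 + 2 + 4 + 9 = 16

16


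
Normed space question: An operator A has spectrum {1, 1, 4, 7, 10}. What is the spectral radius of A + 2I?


Spectrum of A + 2I = {3, 3, 6, 9, 12}
Spectral radius = max |lambda| over the shifted spectrum
= max(3, 3, 6, 9, 12) = 12

12


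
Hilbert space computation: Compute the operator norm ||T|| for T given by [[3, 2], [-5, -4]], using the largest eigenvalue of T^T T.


A^T A = [[34, 26], [26, 20]]
trace(A^T A) = 54, det(A^T A) = 4
discriminant = 54^2 - 4*4 = 2900
Largest eigenvalue of A^T A = (trace + sqrt(disc))/2 = 53.9258
||T|| = sqrt(53.9258) = 7.3434

7.3434


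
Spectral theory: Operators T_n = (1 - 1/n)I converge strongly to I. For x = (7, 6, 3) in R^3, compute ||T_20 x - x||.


T_20 x - x = (1 - 1/20)x - x = -x/20
||x|| = sqrt(94) = 9.6954
||T_20 x - x|| = ||x||/20 = 9.6954/20 = 0.4848

0.4848


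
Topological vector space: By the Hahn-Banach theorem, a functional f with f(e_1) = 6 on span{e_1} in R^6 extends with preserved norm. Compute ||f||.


The norm of f is given by ||f|| = sup_{||x||=1} |f(x)|.
On span{e_1}, ||e_1|| = 1, so ||f|| = |f(e_1)| / ||e_1||
= |6| / 1 = 6.0000

6.0000


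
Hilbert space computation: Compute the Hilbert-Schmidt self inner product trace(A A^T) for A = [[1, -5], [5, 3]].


trace(A * A^T) = sum of squares of all entries
= 1^2 + (-5)^2 + 5^2 + 3^2
= 1 + 25 + 25 + 9
= 60

60


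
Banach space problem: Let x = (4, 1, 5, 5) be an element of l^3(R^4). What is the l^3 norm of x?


The l^3 norm = (sum |x_i|^3)^(1/3)
Sum of 3th powers = 64 + 1 + 125 + 125 = 315
||x||_3 = (315)^(1/3) = 6.8041

6.8041


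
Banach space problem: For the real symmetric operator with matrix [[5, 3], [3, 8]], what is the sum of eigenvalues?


For a self-adjoint (symmetric) matrix, the eigenvalues are real.
The sum of eigenvalues equals the trace of the matrix.
trace = 5 + 8 = 13

13


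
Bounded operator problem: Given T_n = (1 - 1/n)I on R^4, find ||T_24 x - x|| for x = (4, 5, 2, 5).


T_24 x - x = (1 - 1/24)x - x = -x/24
||x|| = sqrt(70) = 8.3666
||T_24 x - x|| = ||x||/24 = 8.3666/24 = 0.3486

0.3486


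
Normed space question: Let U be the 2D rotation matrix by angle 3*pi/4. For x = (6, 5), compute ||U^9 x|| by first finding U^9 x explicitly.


U is a rotation by theta = 3*pi/4
U^9 = rotation by 9*theta = 27*pi/4 = 3*pi/4 (mod 2*pi)
cos(3*pi/4) = -0.7071, sin(3*pi/4) = 0.7071
U^9 x = (-0.7071 * 6 - 0.7071 * 5, 0.7071 * 6 + -0.7071 * 5)
= (-7.7782, 0.7071)
||U^9 x|| = sqrt((-7.7782)^2 + 0.7071^2) = sqrt(61.0000) = 7.8102

7.8102


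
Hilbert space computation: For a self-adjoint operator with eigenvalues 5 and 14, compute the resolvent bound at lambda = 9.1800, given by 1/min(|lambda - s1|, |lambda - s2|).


dist(9.1800, {5, 14}) = min(|9.1800 - 5|, |9.1800 - 14|)
= min(4.1800, 4.8200) = 4.1800
Resolvent bound = 1/4.1800 = 0.2392

0.2392


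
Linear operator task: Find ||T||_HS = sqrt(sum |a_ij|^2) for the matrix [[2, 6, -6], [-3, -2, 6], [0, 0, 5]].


The Hilbert-Schmidt norm is sqrt(sum of squares of all entries).
Sum of squares = 2^2 + 6^2 + (-6)^2 + (-3)^2 + (-2)^2 + 6^2 + 0^2 + 0^2 + 5^2
= 4 + 36 + 36 + 9 + 4 + 36 + 0 + 0 + 25 = 150
||T||_HS = sqrt(150) = 12.2474

12.2474


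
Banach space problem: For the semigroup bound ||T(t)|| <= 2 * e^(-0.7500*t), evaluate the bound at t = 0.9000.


||T(0.9000)|| <= 2 * exp(-0.7500 * 0.9000)
= 2 * exp(-0.6750)
= 2 * 0.5092
= 1.0183

1.0183


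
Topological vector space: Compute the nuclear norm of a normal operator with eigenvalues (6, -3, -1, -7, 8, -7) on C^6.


For a normal operator, singular values equal |eigenvalues|.
Trace norm = sum |lambda_i| = 6 + 3 + 1 + 7 + 8 + 7
= 32

32
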